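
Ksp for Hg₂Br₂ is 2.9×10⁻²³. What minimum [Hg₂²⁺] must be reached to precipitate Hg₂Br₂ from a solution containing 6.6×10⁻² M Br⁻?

6.7×10⁻²¹ M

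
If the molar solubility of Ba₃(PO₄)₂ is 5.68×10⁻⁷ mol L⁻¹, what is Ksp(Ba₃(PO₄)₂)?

Ba₃(PO₄)₂(s) ⇌ 3 Ba²⁺(aq) + 2 PO₄³⁻(aq)
For each mole of Ba₃(PO₄)₂ that dissolves per liter, [Ba²⁺] = 3s and [PO₄³⁻] = 2s; let s denote this solubility.
Ksp = [Ba²⁺]^3[PO₄³⁻]^2 = (3s)^3 · (2s)^2 = 108s^5
Ksp = 108 × (5.68×10⁻⁷)^5 = 6.39×10⁻³⁰

Ksp = 6.39×10⁻³⁰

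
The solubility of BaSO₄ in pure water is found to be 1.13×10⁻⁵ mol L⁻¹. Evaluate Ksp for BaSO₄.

BaSO₄(s) ⇌ Ba²⁺(aq) + SO₄²⁻(aq)
For each mole of BaSO₄ that dissolves per liter, [Ba²⁺] = s and [SO₄²⁻] = s; let s denote this solubility.
Ksp = [Ba²⁺][SO₄²⁻] = s · s = s^2
Ksp = (1.13×10⁻⁵)^2 = 1.28×10⁻¹⁰

Ksp = 1.28×10⁻¹⁰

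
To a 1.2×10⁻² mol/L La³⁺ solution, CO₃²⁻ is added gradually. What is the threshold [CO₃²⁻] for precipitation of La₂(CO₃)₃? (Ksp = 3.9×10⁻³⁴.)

1.4×10⁻¹⁰ M

A salt starts to precipitate once the ion product Q reaches its Ksp.
La₂(CO₃)₃(s) ⇌ 2 La³⁺(aq) + 3 CO₃²⁻(aq)
Ksp = [La³⁺]^2[CO₃²⁻]^3 = [CO₃²⁻]^3(1.2×10⁻²)^2
[CO₃²⁻]^3 = 3.9×10⁻³⁴ / (1.2×10⁻²)^2 = 2.7×10⁻³⁰
[CO₃²⁻] = 1.4×10⁻¹⁰ mol/L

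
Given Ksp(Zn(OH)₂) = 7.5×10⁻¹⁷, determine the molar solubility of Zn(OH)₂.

Zn(OH)₂(s) ⇌ Zn²⁺(aq) + 2 OH⁻(aq)
For each mole of Zn(OH)₂ that dissolves per liter, [Zn²⁺] = s and [OH⁻] = 2s; let s denote this solubility.
Ksp = [Zn²⁺][OH⁻]^2 = s · (2s)^2 = 4s^3
4s^3 = 7.5×10⁻¹⁷  ⇒  s^3 = 1.9×10⁻¹⁷
Taking the 3rd root, s = 2.7×10⁻⁶ mol L⁻¹.

2.7×10⁻⁶ M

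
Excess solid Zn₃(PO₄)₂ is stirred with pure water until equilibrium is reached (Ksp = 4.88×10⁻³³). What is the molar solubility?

1.35×10⁻⁷ M

Zn₃(PO₄)₂(s) ⇌ 3 Zn²⁺(aq) + 2 PO₄³⁻(aq)
With molar solubility s: [Zn²⁺] = 3s, [PO₄³⁻] = 2s.
Ksp = [Zn²⁺]^3[PO₄³⁻]^2 = (3s)^3 · (2s)^2 = 108s^5
108s^5 = 4.88×10⁻³³  ⇒  s^5 = 4.52×10⁻³⁵
s = (4.52×10⁻³⁵)^(1/5) = 1.35×10⁻⁷ mol L⁻¹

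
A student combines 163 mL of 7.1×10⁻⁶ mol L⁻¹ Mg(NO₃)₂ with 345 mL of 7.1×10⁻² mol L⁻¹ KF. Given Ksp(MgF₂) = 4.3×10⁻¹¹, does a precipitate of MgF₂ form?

Yes

After mixing, V = 163 mL + 345 mL = 508 mL.
[Mg²⁺] = (7.1×10⁻⁶)(163)/508 = 2.3×10⁻⁶ mol L⁻¹
[F⁻] = (7.1×10⁻²)(345)/508 = 4.8×10⁻² mol L⁻¹
Q = [Mg²⁺][F⁻]^2 = 5.3×10⁻⁹
Q = 5.3×10⁻⁹ > Ksp = 4.3×10⁻¹¹, so the solution is supersaturated and MgF₂ precipitates.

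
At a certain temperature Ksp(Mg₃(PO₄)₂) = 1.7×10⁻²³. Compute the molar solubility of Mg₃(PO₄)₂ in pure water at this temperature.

Mg₃(PO₄)₂(s) ⇌ 3 Mg²⁺(aq) + 2 PO₄³⁻(aq)
With molar solubility s: [Mg²⁺] = 3s, [PO₄³⁻] = 2s.
Ksp = [Mg²⁺]^3[PO₄³⁻]^2 = (3s)^3 · (2s)^2 = 108s^5
108s^5 = 1.7×10⁻²³  ⇒  s^5 = 1.6×10⁻²⁵
s = 1.1×10⁻⁵ M

1.1×10⁻⁵ M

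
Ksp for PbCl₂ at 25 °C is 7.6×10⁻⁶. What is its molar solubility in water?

1.2×10⁻² M

PbCl₂(s) ⇌ Pb²⁺(aq) + 2 Cl⁻(aq)
With molar solubility s: [Pb²⁺] = s, [Cl⁻] = 2s.
Ksp = [Pb²⁺][Cl⁻]^2 = s · (2s)^2 = 4s^3
4s^3 = 7.6×10⁻⁶  ⇒  s^3 = 1.9×10⁻⁶
Taking the 3rd root, s = 1.2×10⁻² mol/L.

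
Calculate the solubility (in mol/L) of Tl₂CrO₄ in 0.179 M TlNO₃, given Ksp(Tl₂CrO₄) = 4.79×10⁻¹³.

Tl₂CrO₄(s) ⇌ 2 Tl⁺(aq) + CrO₄²⁻(aq)
Let s be the solubility of Tl₂CrO₄ here. The common ion gives [Tl⁺] ≈ 0.179 M, and [CrO₄²⁻] = s.
Ksp = [Tl⁺]^2[CrO₄²⁻] = (0.179)^2s
s = 4.79×10⁻¹³ / (0.179)^2 = 1.49×10⁻¹¹
s = 1.49×10⁻¹¹ M

1.49×10⁻¹¹ M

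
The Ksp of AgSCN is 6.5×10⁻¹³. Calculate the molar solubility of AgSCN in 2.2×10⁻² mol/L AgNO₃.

AgSCN(s) ⇌ Ag⁺(aq) + SCN⁻(aq)
The solution already contains Ag⁺ at 2.2×10⁻² mol/L. Let s be the molar solubility of AgSCN.
[Ag⁺] ≈ 2.2×10⁻² mol/L (common ion dominates); [SCN⁻] = s.
Ksp = [Ag⁺][SCN⁻] = (2.2×10⁻²)s
s = 6.5×10⁻¹³ / (2.2×10⁻²) = 3.0×10⁻¹¹
s = 3.0×10⁻¹¹ mol/L

3.0×10⁻¹¹ M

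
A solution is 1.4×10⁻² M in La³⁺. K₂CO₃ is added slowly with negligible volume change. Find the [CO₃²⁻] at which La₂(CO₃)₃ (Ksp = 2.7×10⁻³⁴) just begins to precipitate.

Each salt precipitates once Q = Ksp for that salt.
La₂(CO₃)₃(s) ⇌ 2 La³⁺(aq) + 3 CO₃²⁻(aq)
Ksp = [La³⁺]^2[CO₃²⁻]^3 = [CO₃²⁻]^3(1.4×10⁻²)^2
[CO₃²⁻]^3 = 2.7×10⁻³⁴ / (1.4×10⁻²)^2 = 1.4×10⁻³⁰
[CO₃²⁻] = 1.1×10⁻¹⁰ M

1.1×10⁻¹⁰ M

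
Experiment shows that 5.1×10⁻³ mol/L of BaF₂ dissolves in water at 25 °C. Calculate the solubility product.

BaF₂(s) ⇌ Ba²⁺(aq) + 2 F⁻(aq)
For each mole of BaF₂ that dissolves per liter, [Ba²⁺] = s and [F⁻] = 2s; let s denote this solubility.
Ksp = [Ba²⁺][F⁻]^2 = s · (2s)^2 = 4s^3
Ksp = 4 × (5.1×10⁻³)^3 = 5.3×10⁻⁷

Ksp = 5.3×10⁻⁷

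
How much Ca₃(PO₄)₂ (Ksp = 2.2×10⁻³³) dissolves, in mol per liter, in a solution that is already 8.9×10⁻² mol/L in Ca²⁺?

Ca₃(PO₄)₂(s) ⇌ 3 Ca²⁺(aq) + 2 PO₄³⁻(aq)
With Ca²⁺ already at 8.9×10⁻² mol/L and s small, take [Ca²⁺] ≈ 8.9×10⁻² mol/L and [PO₄³⁻] = 2s.
Ksp = [Ca²⁺]^3[PO₄³⁻]^2 = (8.9×10⁻²)^3(2s)^2
(2s)^2 = 2.2×10⁻³³ / (8.9×10⁻²)^3 = 3.1×10⁻³⁰
s = 8.8×10⁻¹⁶ mol/L

8.8×10⁻¹⁶ M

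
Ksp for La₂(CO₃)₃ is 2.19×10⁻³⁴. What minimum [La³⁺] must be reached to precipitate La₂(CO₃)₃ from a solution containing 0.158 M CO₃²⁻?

Each salt precipitates once Q = Ksp for that salt.
La₂(CO₃)₃(s) ⇌ 2 La³⁺(aq) + 3 CO₃²⁻(aq)
Ksp = [La³⁺]^2[CO₃²⁻]^3 = [La³⁺]^2(0.158)^3
[La³⁺]^2 = 2.19×10⁻³⁴ / (0.158)^3 = 5.55×10⁻³²
[La³⁺] = 2.36×10⁻¹⁶ M

2.36×10⁻¹⁶ M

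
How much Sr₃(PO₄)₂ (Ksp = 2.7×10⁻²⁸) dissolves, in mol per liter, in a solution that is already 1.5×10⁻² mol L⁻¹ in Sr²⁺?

4.5×10⁻¹² M

Sr₃(PO₄)₂(s) ⇌ 3 Sr²⁺(aq) + 2 PO₄³⁻(aq)
Let s be the solubility of Sr₃(PO₄)₂ here. The common ion gives [Sr²⁺] ≈ 1.5×10⁻² mol L⁻¹, and [PO₄³⁻] = 2s.
Ksp = [Sr²⁺]^3[PO₄³⁻]^2 = (1.5×10⁻²)^3(2s)^2
(2s)^2 = 2.7×10⁻²⁸ / (1.5×10⁻²)^3 = 8.0×10⁻²³
s = 4.5×10⁻¹² mol L⁻¹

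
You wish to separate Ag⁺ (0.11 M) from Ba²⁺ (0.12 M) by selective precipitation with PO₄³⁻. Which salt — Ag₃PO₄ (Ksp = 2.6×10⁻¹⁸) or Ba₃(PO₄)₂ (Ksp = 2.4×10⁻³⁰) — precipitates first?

Precipitation of each salt begins when its ion product equals Ksp.
For Ag₃PO₄: [PO₄³⁻] = (Ksp/[Ag⁺]^3) = 2.0×10⁻¹⁵ M
For Ba₃(PO₄)₂: [PO₄³⁻] = (Ksp/[Ba²⁺]^3)^(1/2) = 3.7×10⁻¹⁴ M
Ag₃PO₄ requires the lower [PO₄³⁻], so it precipitates first.

Ag₃PO₄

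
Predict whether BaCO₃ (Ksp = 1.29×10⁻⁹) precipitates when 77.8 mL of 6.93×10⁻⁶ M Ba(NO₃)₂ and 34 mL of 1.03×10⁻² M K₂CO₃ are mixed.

Total volume after mixing = 77.8 + 34 = 111.8 mL.
[Ba²⁺] = (6.93×10⁻⁶)(77.8)/111.8 = 4.82×10⁻⁶ M
[CO₃²⁻] = (1.03×10⁻²)(34)/111.8 = 3.13×10⁻³ M
Q = [Ba²⁺][CO₃²⁻] = 1.51×10⁻⁸
Q = 1.51×10⁻⁸ > Ksp = 1.29×10⁻⁹, so the solution is supersaturated and BaCO₃ precipitates.

Yes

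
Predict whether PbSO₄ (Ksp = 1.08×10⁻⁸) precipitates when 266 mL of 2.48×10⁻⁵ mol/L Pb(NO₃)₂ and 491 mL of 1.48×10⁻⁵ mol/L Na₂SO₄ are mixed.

No

Total volume after mixing = 266 + 491 = 757 mL.
[Pb²⁺] = (2.48×10⁻⁵)(266)/757 = 8.71×10⁻⁶ mol/L
[SO₄²⁻] = (1.48×10⁻⁵)(491)/757 = 9.60×10⁻⁶ mol/L
Q = [Pb²⁺][SO₄²⁻] = 8.37×10⁻¹¹
Q = 8.37×10⁻¹¹ < Ksp = 1.08×10⁻⁸, so the solution is unsaturated and no precipitate forms.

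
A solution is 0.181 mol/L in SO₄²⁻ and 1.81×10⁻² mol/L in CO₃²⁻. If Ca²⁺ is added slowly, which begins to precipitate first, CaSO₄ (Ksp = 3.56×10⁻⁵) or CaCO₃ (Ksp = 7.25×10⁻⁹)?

The threshold for precipitation is Q = Ksp.
For CaSO₄: [Ca²⁺] = (Ksp/[SO₄²⁻]) = 1.97×10⁻⁴ mol/L
For CaCO₃: [Ca²⁺] = (Ksp/[CO₃²⁻]) = 4.01×10⁻⁷ mol/L
The smaller threshold [Ca²⁺] is reached first, so CaCO₃ precipitates first.

CaCO₃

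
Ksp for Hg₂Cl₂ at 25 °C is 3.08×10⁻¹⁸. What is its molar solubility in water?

9.17×10⁻⁷ M

Hg₂Cl₂(s) ⇌ Hg₂²⁺(aq) + 2 Cl⁻(aq)
For each mole of Hg₂Cl₂ that dissolves per liter, [Hg₂²⁺] = s and [Cl⁻] = 2s; let s denote this solubility.
Ksp = [Hg₂²⁺][Cl⁻]^2 = s · (2s)^2 = 4s^3
4s^3 = 3.08×10⁻¹⁸  ⇒  s^3 = 7.70×10⁻¹⁹
Taking the 3rd root, s = 9.17×10⁻⁷ mol/L.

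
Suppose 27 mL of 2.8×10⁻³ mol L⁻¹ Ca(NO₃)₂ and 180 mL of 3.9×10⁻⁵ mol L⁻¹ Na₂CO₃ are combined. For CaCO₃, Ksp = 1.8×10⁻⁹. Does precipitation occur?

Yes

Total volume after mixing = 27 + 180 = 207 mL.
[Ca²⁺] = (2.8×10⁻³)(27)/207 = 3.7×10⁻⁴ mol L⁻¹
[CO₃²⁻] = (3.9×10⁻⁵)(180)/207 = 3.4×10⁻⁵ mol L⁻¹
Q = [Ca²⁺][CO₃²⁻] = 1.2×10⁻⁸
Because Q > Ksp (1.2×10⁻⁸ vs 1.8×10⁻⁹), a precipitate of CaCO₃ forms.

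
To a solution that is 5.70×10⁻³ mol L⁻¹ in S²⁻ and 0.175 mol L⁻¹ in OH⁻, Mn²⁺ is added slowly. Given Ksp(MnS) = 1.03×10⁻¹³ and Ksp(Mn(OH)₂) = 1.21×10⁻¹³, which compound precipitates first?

Mn(OH)₂

Precipitation of each salt begins when its ion product equals Ksp.
For MnS: [Mn²⁺] = (Ksp/[S²⁻]) = 1.81×10⁻¹¹ mol L⁻¹
For Mn(OH)₂: [Mn²⁺] = (Ksp/[OH⁻]^2) = 3.95×10⁻¹² mol L⁻¹
The smaller threshold [Mn²⁺] is reached first, so Mn(OH)₂ precipitates first.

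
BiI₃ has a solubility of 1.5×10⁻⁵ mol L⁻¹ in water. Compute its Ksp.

Ksp = 1.4×10⁻¹⁸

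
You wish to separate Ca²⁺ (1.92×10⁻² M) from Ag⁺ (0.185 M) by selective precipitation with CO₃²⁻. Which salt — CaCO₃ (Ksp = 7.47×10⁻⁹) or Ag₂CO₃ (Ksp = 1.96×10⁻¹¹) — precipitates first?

The threshold for precipitation is Q = Ksp.
For CaCO₃: [CO₃²⁻] = (Ksp/[Ca²⁺]) = 3.89×10⁻⁷ M
For Ag₂CO₃: [CO₃²⁻] = (Ksp/[Ag⁺]^2) = 5.73×10⁻¹⁰ M
Since Ag₂CO₃ needs less CO₃²⁻ to reach saturation, it precipitates first.

Ag₂CO₃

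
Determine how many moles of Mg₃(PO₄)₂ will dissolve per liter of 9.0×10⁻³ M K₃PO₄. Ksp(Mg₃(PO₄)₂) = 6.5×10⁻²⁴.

1.4×10⁻⁷ M

Mg₃(PO₄)₂(s) ⇌ 3 Mg²⁺(aq) + 2 PO₄³⁻(aq)
PO₄³⁻ is already present at 9.0×10⁻³ M. If s mol/L of Mg₃(PO₄)₂ dissolves, [Mg²⁺] = 3s while [PO₄³⁻] ≈ 9.0×10⁻³ M.
Ksp = [Mg²⁺]^3[PO₄³⁻]^2 = (3s)^3(9.0×10⁻³)^2
(3s)^3 = 6.5×10⁻²⁴ / (9.0×10⁻³)^2 = 8.0×10⁻²⁰
s = 1.4×10⁻⁷ M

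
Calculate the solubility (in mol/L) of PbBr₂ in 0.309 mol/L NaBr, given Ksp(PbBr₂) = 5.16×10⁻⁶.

5.40×10⁻⁵ M

PbBr₂(s) ⇌ Pb²⁺(aq) + 2 Br⁻(aq)
Let s be the solubility of PbBr₂ here. The common ion gives [Br⁻] ≈ 0.309 mol/L, and [Pb²⁺] = s.
Ksp = [Pb²⁺][Br⁻]^2 = s(0.309)^2
s = 5.16×10⁻⁶ / (0.309)^2 = 5.40×10⁻⁵
s = 5.40×10⁻⁵ mol/L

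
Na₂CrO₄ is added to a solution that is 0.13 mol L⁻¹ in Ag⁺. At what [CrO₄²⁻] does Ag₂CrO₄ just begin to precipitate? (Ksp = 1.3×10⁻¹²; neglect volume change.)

Precipitation begins when Q = Ksp.
Ag₂CrO₄(s) ⇌ 2 Ag⁺(aq) + CrO₄²⁻(aq)
Ksp = [Ag⁺]^2[CrO₄²⁻] = [CrO₄²⁻](0.13)^2
[CrO₄²⁻] = 1.3×10⁻¹² / (0.13)^2 = 7.7×10⁻¹¹
[CrO₄²⁻] = 7.7×10⁻¹¹ mol L⁻¹

7.7×10⁻¹¹ M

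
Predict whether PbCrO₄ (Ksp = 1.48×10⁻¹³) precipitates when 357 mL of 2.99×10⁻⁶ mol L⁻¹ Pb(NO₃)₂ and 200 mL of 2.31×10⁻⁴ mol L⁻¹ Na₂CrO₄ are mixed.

Total volume after mixing = 357 + 200 = 557 mL.
[Pb²⁺] = (2.99×10⁻⁶)(357)/557 = 1.92×10⁻⁶ mol L⁻¹
[CrO₄²⁻] = (2.31×10⁻⁴)(200)/557 = 8.29×10⁻⁵ mol L⁻¹
Q = [Pb²⁺][CrO₄²⁻] = 1.59×10⁻¹⁰
Since Q (1.59×10⁻¹⁰) exceeds Ksp (1.48×10⁻¹³), PbCrO₄ will precipitate.

Yes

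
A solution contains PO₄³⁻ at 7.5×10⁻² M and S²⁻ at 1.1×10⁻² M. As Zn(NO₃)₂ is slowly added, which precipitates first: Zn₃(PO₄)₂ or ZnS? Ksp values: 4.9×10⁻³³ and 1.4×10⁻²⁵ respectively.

ZnS

A salt starts to precipitate once the ion product Q reaches its Ksp.
For Zn₃(PO₄)₂: [Zn²⁺] = (Ksp/[PO₄³⁻]^2)^(1/3) = 9.6×10⁻¹¹ M
For ZnS: [Zn²⁺] = (Ksp/[S²⁻]) = 1.3×10⁻²³ M
The smaller threshold [Zn²⁺] is reached first, so ZnS precipitates first.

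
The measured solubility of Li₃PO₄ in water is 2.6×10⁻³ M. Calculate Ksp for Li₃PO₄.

Ksp = 1.2×10⁻⁹

Li₃PO₄(s) ⇌ 3 Li⁺(aq) + PO₄³⁻(aq)
Call the molar solubility s, so that [Li⁺] = 3s and [PO₄³⁻] = s.
Ksp = [Li⁺]^3[PO₄³⁻] = (3s)^3 · s = 27s^4
Ksp = 27 × (2.6×10⁻³)^4 = 1.2×10⁻⁹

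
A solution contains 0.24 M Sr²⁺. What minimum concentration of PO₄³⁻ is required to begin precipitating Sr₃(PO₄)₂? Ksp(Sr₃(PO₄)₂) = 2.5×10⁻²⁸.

Each salt precipitates once Q = Ksp for that salt.
Sr₃(PO₄)₂(s) ⇌ 3 Sr²⁺(aq) + 2 PO₄³⁻(aq)
Ksp = [Sr²⁺]^3[PO₄³⁻]^2 = [PO₄³⁻]^2(0.24)^3
[PO₄³⁻]^2 = 2.5×10⁻²⁸ / (0.24)^3 = 1.8×10⁻²⁶
[PO₄³⁻] = 1.3×10⁻¹³ M

1.3×10⁻¹³ M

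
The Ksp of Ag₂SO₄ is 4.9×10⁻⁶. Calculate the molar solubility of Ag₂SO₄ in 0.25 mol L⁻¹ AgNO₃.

7.8×10⁻⁵ M

Ag₂SO₄(s) ⇌ 2 Ag⁺(aq) + SO₄²⁻(aq)
With Ag⁺ already at 0.25 mol L⁻¹ and s small, take [Ag⁺] ≈ 0.25 mol L⁻¹ and [SO₄²⁻] = s.
Ksp = [Ag⁺]^2[SO₄²⁻] = (0.25)^2s
s = 4.9×10⁻⁶ / (0.25)^2 = 7.8×10⁻⁵
s = 7.8×10⁻⁵ mol L⁻¹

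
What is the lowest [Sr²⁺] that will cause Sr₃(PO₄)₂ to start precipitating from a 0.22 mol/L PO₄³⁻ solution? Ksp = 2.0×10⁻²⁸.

1.6×10⁻⁹ M

Precipitation of each salt begins when its ion product equals Ksp.
Sr₃(PO₄)₂(s) ⇌ 3 Sr²⁺(aq) + 2 PO₄³⁻(aq)
Ksp = [Sr²⁺]^3[PO₄³⁻]^2 = [Sr²⁺]^3(0.22)^2
[Sr²⁺]^3 = 2.0×10⁻²⁸ / (0.22)^2 = 4.1×10⁻²⁷
[Sr²⁺] = 1.6×10⁻⁹ mol/L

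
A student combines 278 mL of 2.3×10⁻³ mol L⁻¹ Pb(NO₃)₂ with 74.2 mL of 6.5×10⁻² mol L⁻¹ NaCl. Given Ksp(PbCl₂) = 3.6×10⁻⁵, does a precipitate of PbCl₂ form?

No

Total volume after mixing = 278 + 74.2 = 352.2 mL.
[Pb²⁺] = (2.3×10⁻³)(278)/352.2 = 1.8×10⁻³ mol L⁻¹
[Cl⁻] = (6.5×10⁻²)(74.2)/352.2 = 1.4×10⁻² mol L⁻¹
Q = [Pb²⁺][Cl⁻]^2 = 3.4×10⁻⁷
Since Q (3.4×10⁻⁷) is less than Ksp (3.6×10⁻⁵), no PbCl₂ precipitates.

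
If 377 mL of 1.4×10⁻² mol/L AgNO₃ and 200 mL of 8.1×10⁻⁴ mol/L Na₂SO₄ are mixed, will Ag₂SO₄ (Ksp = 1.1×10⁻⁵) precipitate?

No

Total volume after mixing = 377 + 200 = 577 mL.
[Ag⁺] = (1.4×10⁻²)(377)/577 = 9.1×10⁻³ mol/L
[SO₄²⁻] = (8.1×10⁻⁴)(200)/577 = 2.8×10⁻⁴ mol/L
Q = [Ag⁺]^2[SO₄²⁻] = 2.3×10⁻⁸
Q < Ksp (2.3×10⁻⁸ vs 1.1×10⁻⁵); the solution remains unsaturated and no precipitate forms.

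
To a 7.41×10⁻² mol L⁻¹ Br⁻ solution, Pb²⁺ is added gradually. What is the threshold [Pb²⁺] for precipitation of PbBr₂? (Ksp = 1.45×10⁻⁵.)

2.64×10⁻³ M

Precipitation of each salt begins when its ion product equals Ksp.
PbBr₂(s) ⇌ Pb²⁺(aq) + 2 Br⁻(aq)
Ksp = [Pb²⁺][Br⁻]^2 = [Pb²⁺](7.41×10⁻²)^2
[Pb²⁺] = 1.45×10⁻⁵ / (7.41×10⁻²)^2 = 2.64×10⁻³
[Pb²⁺] = 2.64×10⁻³ mol L⁻¹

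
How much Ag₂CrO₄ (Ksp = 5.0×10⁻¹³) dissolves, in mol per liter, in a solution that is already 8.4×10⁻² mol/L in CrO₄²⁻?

Ag₂CrO₄(s) ⇌ 2 Ag⁺(aq) + CrO₄²⁻(aq)
CrO₄²⁻ is already present at 8.4×10⁻² mol/L. If s mol/L of Ag₂CrO₄ dissolves, [Ag⁺] = 2s while [CrO₄²⁻] ≈ 8.4×10⁻² mol/L.
Ksp = [Ag⁺]^2[CrO₄²⁻] = (2s)^2(8.4×10⁻²)
(2s)^2 = 5.0×10⁻¹³ / (8.4×10⁻²) = 6.0×10⁻¹²
s = 1.2×10⁻⁶ mol/L

1.2×10⁻⁶ M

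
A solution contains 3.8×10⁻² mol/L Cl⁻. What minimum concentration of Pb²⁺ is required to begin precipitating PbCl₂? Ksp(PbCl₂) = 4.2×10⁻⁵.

Each salt precipitates once Q = Ksp for that salt.
PbCl₂(s) ⇌ Pb²⁺(aq) + 2 Cl⁻(aq)
Ksp = [Pb²⁺][Cl⁻]^2 = [Pb²⁺](3.8×10⁻²)^2
[Pb²⁺] = 4.2×10⁻⁵ / (3.8×10⁻²)^2 = 2.9×10⁻²
[Pb²⁺] = 2.9×10⁻² mol/L

2.9×10⁻² M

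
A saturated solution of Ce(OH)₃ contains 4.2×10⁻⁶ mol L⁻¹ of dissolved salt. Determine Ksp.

Ksp = 8.4×10⁻²¹

Ce(OH)₃(s) ⇌ Ce³⁺(aq) + 3 OH⁻(aq)
With molar solubility s: [Ce³⁺] = s, [OH⁻] = 3s.
Ksp = [Ce³⁺][OH⁻]^3 = s · (3s)^3 = 27s^4
Ksp = 27 × (4.2×10⁻⁶)^4 = 8.4×10⁻²¹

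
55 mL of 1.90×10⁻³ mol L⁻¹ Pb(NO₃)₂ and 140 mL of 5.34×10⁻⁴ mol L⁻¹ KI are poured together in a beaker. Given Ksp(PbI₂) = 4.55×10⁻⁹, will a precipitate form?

The combined volume is 195 mL.
[Pb²⁺] = (1.90×10⁻³)(55)/195 = 5.36×10⁻⁴ mol L⁻¹
[I⁻] = (5.34×10⁻⁴)(140)/195 = 3.83×10⁻⁴ mol L⁻¹
Q = [Pb²⁺][I⁻]^2 = 7.88×10⁻¹¹
Q = 7.88×10⁻¹¹ < Ksp = 4.55×10⁻⁹, so the solution is unsaturated and no precipitate forms.

No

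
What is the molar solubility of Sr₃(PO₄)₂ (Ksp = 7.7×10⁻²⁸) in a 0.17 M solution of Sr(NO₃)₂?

Sr₃(PO₄)₂(s) ⇌ 3 Sr²⁺(aq) + 2 PO₄³⁻(aq)
With Sr²⁺ already at 0.17 M and s small, take [Sr²⁺] ≈ 0.17 M and [PO₄³⁻] = 2s.
Ksp = [Sr²⁺]^3[PO₄³⁻]^2 = (0.17)^3(2s)^2
(2s)^2 = 7.7×10⁻²⁸ / (0.17)^3 = 1.6×10⁻²⁵
s = 2.0×10⁻¹³ M

2.0×10⁻¹³ M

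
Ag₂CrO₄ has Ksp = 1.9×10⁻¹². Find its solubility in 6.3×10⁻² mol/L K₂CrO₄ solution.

2.7×10⁻⁶ M

Ag₂CrO₄(s) ⇌ 2 Ag⁺(aq) + CrO₄²⁻(aq)
With CrO₄²⁻ already at 6.3×10⁻² mol/L and s small, take [CrO₄²⁻] ≈ 6.3×10⁻² mol/L and [Ag⁺] = 2s.
Ksp = [Ag⁺]^2[CrO₄²⁻] = (2s)^2(6.3×10⁻²)
(2s)^2 = 1.9×10⁻¹² / (6.3×10⁻²) = 3.0×10⁻¹¹
s = 2.7×10⁻⁶ mol/L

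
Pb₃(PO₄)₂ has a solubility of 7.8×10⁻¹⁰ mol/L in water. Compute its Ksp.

Pb₃(PO₄)₂(s) ⇌ 3 Pb²⁺(aq) + 2 PO₄³⁻(aq)
With molar solubility s: [Pb²⁺] = 3s, [PO₄³⁻] = 2s.
Ksp = [Pb²⁺]^3[PO₄³⁻]^2 = (3s)^3 · (2s)^2 = 108s^5
Ksp = 108 × (7.8×10⁻¹⁰)^5 = 3.1×10⁻⁴⁴

Ksp = 3.1×10⁻⁴⁴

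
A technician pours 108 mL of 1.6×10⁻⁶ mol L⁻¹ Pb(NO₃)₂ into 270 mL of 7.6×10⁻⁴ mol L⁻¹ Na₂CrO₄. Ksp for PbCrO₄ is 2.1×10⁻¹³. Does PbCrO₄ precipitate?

Yes

Total volume after mixing = 108 + 270 = 378 mL.
[Pb²⁺] = (1.6×10⁻⁶)(108)/378 = 4.6×10⁻⁷ mol L⁻¹
[CrO₄²⁻] = (7.6×10⁻⁴)(270)/378 = 5.4×10⁻⁴ mol L⁻¹
Q = [Pb²⁺][CrO₄²⁻] = 2.5×10⁻¹⁰
Q = 2.5×10⁻¹⁰ > Ksp = 2.1×10⁻¹³, so the solution is supersaturated and PbCrO₄ precipitates.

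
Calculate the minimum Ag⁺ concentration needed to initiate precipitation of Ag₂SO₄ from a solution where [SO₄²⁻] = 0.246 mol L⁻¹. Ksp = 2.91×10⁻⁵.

Precipitation begins when Q = Ksp.
Ag₂SO₄(s) ⇌ 2 Ag⁺(aq) + SO₄²⁻(aq)
Ksp = [Ag⁺]^2[SO₄²⁻] = [Ag⁺]^2(0.246)
[Ag⁺]^2 = 2.91×10⁻⁵ / (0.246) = 1.18×10⁻⁴
[Ag⁺] = 1.09×10⁻² mol L⁻¹

1.09×10⁻² M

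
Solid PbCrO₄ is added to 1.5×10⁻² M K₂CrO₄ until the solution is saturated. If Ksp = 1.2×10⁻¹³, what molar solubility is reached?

PbCrO₄(s) ⇌ Pb²⁺(aq) + CrO₄²⁻(aq)
Let s be the solubility of PbCrO₄ here. The common ion gives [CrO₄²⁻] ≈ 1.5×10⁻² M, and [Pb²⁺] = s.
Ksp = [Pb²⁺][CrO₄²⁻] = s(1.5×10⁻²)
s = 1.2×10⁻¹³ / (1.5×10⁻²) = 8.0×10⁻¹²
s = 8.0×10⁻¹² M

8.0×10⁻¹² M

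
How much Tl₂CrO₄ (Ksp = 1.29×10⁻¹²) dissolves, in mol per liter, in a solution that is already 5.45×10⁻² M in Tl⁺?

Tl₂CrO₄(s) ⇌ 2 Tl⁺(aq) + CrO₄²⁻(aq)
With Tl⁺ already at 5.45×10⁻² M and s small, take [Tl⁺] ≈ 5.45×10⁻² M and [CrO₄²⁻] = s.
Ksp = [Tl⁺]^2[CrO₄²⁻] = (5.45×10⁻²)^2s
s = 1.29×10⁻¹² / (5.45×10⁻²)^2 = 4.34×10⁻¹⁰
s = 4.34×10⁻¹⁰ M

4.34×10⁻¹⁰ M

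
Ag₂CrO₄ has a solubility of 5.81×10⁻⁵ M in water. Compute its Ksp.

Ksp = 7.84×10⁻¹³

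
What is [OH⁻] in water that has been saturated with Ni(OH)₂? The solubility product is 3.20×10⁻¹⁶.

Ni(OH)₂(s) ⇌ Ni²⁺(aq) + 2 OH⁻(aq)
Let s be the molar solubility. Then [Ni²⁺] = s and [OH⁻] = 2s.
Ksp = [Ni²⁺][OH⁻]^2 = s · (2s)^2 = 4s^3 = 3.20×10⁻¹⁶
s = 4.31×10⁻⁶ mol L⁻¹
[OH⁻] = 2s = 8.62×10⁻⁶ mol L⁻¹

8.62×10⁻⁶ M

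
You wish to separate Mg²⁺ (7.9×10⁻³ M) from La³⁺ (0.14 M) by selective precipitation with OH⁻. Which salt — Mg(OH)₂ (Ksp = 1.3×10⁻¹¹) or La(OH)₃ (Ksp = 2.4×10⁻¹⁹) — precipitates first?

La(OH)₃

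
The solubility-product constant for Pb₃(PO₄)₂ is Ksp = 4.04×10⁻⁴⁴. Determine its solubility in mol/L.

Pb₃(PO₄)₂(s) ⇌ 3 Pb²⁺(aq) + 2 PO₄³⁻(aq)
If s mol/L of Pb₃(PO₄)₂ dissolves, [Pb²⁺] = 3s and [PO₄³⁻] = 2s.
Ksp = [Pb²⁺]^3[PO₄³⁻]^2 = (3s)^3 · (2s)^2 = 108s^5
108s^5 = 4.04×10⁻⁴⁴  ⇒  s^5 = 3.74×10⁻⁴⁶
s = (3.74×10⁻⁴⁶)^(1/5) = 8.21×10⁻¹⁰ M

8.21×10⁻¹⁰ M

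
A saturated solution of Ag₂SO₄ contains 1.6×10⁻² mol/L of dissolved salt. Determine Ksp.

Ksp = 1.6×10⁻⁵

Ag₂SO₄(s) ⇌ 2 Ag⁺(aq) + SO₄²⁻(aq)
If s mol/L of Ag₂SO₄ dissolves, [Ag⁺] = 2s and [SO₄²⁻] = s.
Ksp = [Ag⁺]^2[SO₄²⁻] = (2s)^2 · s = 4s^3
Ksp = 4 × (1.6×10⁻²)^3 = 1.6×10⁻⁵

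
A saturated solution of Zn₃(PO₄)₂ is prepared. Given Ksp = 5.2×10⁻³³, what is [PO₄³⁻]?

2.7×10⁻⁷ M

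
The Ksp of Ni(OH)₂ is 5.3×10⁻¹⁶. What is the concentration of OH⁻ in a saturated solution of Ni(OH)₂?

1.0×10⁻⁵ M

Ni(OH)₂(s) ⇌ Ni²⁺(aq) + 2 OH⁻(aq)
If s mol/L of Ni(OH)₂ dissolves, [Ni²⁺] = s and [OH⁻] = 2s.
Ksp = [Ni²⁺][OH⁻]^2 = s · (2s)^2 = 4s^3 = 5.3×10⁻¹⁶
s = 5.1×10⁻⁶ mol/L
[OH⁻] = 2s = 1.0×10⁻⁵ mol/L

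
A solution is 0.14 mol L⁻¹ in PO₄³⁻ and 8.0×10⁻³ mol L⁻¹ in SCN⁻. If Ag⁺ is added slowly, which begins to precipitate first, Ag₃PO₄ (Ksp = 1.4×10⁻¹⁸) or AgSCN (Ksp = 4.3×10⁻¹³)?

AgSCN

A salt starts to precipitate once the ion product Q reaches its Ksp.
For Ag₃PO₄: [Ag⁺] = (Ksp/[PO₄³⁻])^(1/3) = 2.2×10⁻⁶ mol L⁻¹
For AgSCN: [Ag⁺] = (Ksp/[SCN⁻]) = 5.4×10⁻¹¹ mol L⁻¹
The smaller threshold [Ag⁺] is reached first, so AgSCN precipitates first.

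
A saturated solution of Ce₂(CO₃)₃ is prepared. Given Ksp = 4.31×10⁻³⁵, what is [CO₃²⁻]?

1.58×10⁻⁷ M

Ce₂(CO₃)₃(s) ⇌ 2 Ce³⁺(aq) + 3 CO₃²⁻(aq)
For each mole of Ce₂(CO₃)₃ that dissolves per liter, [Ce³⁺] = 2s and [CO₃²⁻] = 3s; let s denote this solubility.
Ksp = [Ce³⁺]^2[CO₃²⁻]^3 = (2s)^2 · (3s)^3 = 108s^5 = 4.31×10⁻³⁵
s = 5.25×10⁻⁸ mol L⁻¹
[CO₃²⁻] = 3s = 1.58×10⁻⁷ mol L⁻¹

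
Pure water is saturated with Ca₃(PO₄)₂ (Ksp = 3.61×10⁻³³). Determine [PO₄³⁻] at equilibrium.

Ca₃(PO₄)₂(s) ⇌ 3 Ca²⁺(aq) + 2 PO₄³⁻(aq)
For each mole of Ca₃(PO₄)₂ that dissolves per liter, [Ca²⁺] = 3s and [PO₄³⁻] = 2s; let s denote this solubility.
Ksp = [Ca²⁺]^3[PO₄³⁻]^2 = (3s)^3 · (2s)^2 = 108s^5 = 3.61×10⁻³³
s = 1.27×10⁻⁷ M
[PO₄³⁻] = 2s = 2.55×10⁻⁷ M

2.55×10⁻⁷ M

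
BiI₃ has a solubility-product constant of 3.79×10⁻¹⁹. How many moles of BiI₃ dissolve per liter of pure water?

BiI₃(s) ⇌ Bi³⁺(aq) + 3 I⁻(aq)
With molar solubility s: [Bi³⁺] = s, [I⁻] = 3s.
Ksp = [Bi³⁺][I⁻]^3 = s · (3s)^3 = 27s^4
27s^4 = 3.79×10⁻¹⁹  ⇒  s^4 = 1.40×10⁻²⁰
s = 1.09×10⁻⁵ mol/L

1.09×10⁻⁵ M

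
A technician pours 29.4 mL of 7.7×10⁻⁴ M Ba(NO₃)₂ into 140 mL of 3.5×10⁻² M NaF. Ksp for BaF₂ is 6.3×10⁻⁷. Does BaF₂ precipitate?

No

Total volume after mixing = 29.4 + 140 = 169.4 mL.
[Ba²⁺] = (7.7×10⁻⁴)(29.4)/169.4 = 1.3×10⁻⁴ M
[F⁻] = (3.5×10⁻²)(140)/169.4 = 2.9×10⁻² M
Q = [Ba²⁺][F⁻]^2 = 1.1×10⁻⁷
Q = 1.1×10⁻⁷ < Ksp = 6.3×10⁻⁷, so the solution is unsaturated and no precipitate forms.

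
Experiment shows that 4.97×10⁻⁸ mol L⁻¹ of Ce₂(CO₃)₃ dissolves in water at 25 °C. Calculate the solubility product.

Ce₂(CO₃)₃(s) ⇌ 2 Ce³⁺(aq) + 3 CO₃²⁻(aq)
Let s be the molar solubility. Then [Ce³⁺] = 2s and [CO₃²⁻] = 3s.
Ksp = [Ce³⁺]^2[CO₃²⁻]^3 = (2s)^2 · (3s)^3 = 108s^5
Ksp = 108 × (4.97×10⁻⁸)^5 = 3.27×10⁻³⁵

Ksp = 3.27×10⁻³⁵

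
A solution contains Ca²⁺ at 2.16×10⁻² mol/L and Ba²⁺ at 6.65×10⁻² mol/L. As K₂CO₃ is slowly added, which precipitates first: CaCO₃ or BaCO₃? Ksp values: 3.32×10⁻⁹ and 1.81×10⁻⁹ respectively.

BaCO₃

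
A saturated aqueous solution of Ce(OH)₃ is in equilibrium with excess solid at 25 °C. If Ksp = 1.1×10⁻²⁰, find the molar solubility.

4.5×10⁻⁶ M

Ce(OH)₃(s) ⇌ Ce³⁺(aq) + 3 OH⁻(aq)
Call the molar solubility s, so that [Ce³⁺] = s and [OH⁻] = 3s.
Ksp = [Ce³⁺][OH⁻]^3 = s · (3s)^3 = 27s^4
27s^4 = 1.1×10⁻²⁰  ⇒  s^4 = 4.1×10⁻²²
s = (4.1×10⁻²²)^(1/4) = 4.5×10⁻⁶ mol L⁻¹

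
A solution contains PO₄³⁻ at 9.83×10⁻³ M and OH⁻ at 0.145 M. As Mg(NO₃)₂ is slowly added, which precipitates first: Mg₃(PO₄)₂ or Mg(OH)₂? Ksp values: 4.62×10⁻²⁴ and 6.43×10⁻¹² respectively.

Mg(OH)₂

The threshold for precipitation is Q = Ksp.
For Mg₃(PO₄)₂: [Mg²⁺] = (Ksp/[PO₄³⁻]^2)^(1/3) = 3.63×10⁻⁷ M
For Mg(OH)₂: [Mg²⁺] = (Ksp/[OH⁻]^2) = 3.06×10⁻¹⁰ M
The smaller threshold [Mg²⁺] is reached first, so Mg(OH)₂ precipitates first.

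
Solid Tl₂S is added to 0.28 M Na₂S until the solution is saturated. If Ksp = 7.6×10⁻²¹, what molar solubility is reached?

Tl₂S(s) ⇌ 2 Tl⁺(aq) + S²⁻(aq)
The solution already contains S²⁻ at 0.28 M. Let s be the molar solubility of Tl₂S.
[S²⁻] ≈ 0.28 M (common ion dominates); [Tl⁺] = 2s.
Ksp = [Tl⁺]^2[S²⁻] = (2s)^2(0.28)
(2s)^2 = 7.6×10⁻²¹ / (0.28) = 2.7×10⁻²⁰
s = 8.2×10⁻¹¹ M

8.2×10⁻¹¹ M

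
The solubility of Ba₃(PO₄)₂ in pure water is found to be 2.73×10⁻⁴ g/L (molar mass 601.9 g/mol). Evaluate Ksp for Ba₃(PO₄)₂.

Ksp = 2.07×10⁻³⁰

s = (2.73×10⁻⁴ g L⁻¹)/(601.9 g mol⁻¹) = 4.5356×10⁻⁷ M
Ba₃(PO₄)₂(s) ⇌ 3 Ba²⁺(aq) + 2 PO₄³⁻(aq)
If s mol/L of Ba₃(PO₄)₂ dissolves, [Ba²⁺] = 3s and [PO₄³⁻] = 2s.
Ksp = [Ba²⁺]^3[PO₄³⁻]^2 = (3s)^3 · (2s)^2 = 108s^5
Ksp = 108 × (4.5356×10⁻⁷)^5 = 2.07×10⁻³⁰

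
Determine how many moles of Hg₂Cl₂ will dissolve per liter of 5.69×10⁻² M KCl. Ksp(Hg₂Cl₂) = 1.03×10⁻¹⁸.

3.18×10⁻¹⁶ M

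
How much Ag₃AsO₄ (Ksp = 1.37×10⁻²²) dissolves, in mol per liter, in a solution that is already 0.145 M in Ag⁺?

4.49×10⁻²⁰ M

Ag₃AsO₄(s) ⇌ 3 Ag⁺(aq) + AsO₄³⁻(aq)
The solution already contains Ag⁺ at 0.145 M. Let s be the molar solubility of Ag₃AsO₄.
[Ag⁺] ≈ 0.145 M (common ion dominates); [AsO₄³⁻] = s.
Ksp = [Ag⁺]^3[AsO₄³⁻] = (0.145)^3s
s = 1.37×10⁻²² / (0.145)^3 = 4.49×10⁻²⁰
s = 4.49×10⁻²⁰ M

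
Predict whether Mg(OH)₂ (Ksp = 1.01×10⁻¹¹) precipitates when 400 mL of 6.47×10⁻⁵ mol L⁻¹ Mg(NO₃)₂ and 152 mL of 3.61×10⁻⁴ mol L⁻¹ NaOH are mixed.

After mixing, V = 400 mL + 152 mL = 552 mL.
[Mg²⁺] = (6.47×10⁻⁵)(400)/552 = 4.69×10⁻⁵ mol L⁻¹
[OH⁻] = (3.61×10⁻⁴)(152)/552 = 9.94×10⁻⁵ mol L⁻¹
Q = [Mg²⁺][OH⁻]^2 = 4.63×10⁻¹³
Q < Ksp (4.63×10⁻¹³ vs 1.01×10⁻¹¹); the solution remains unsaturated and no precipitate forms.

No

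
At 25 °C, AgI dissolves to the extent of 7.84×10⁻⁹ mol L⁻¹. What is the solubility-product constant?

Ksp = 6.15×10⁻¹⁷

AgI(s) ⇌ Ag⁺(aq) + I⁻(aq)
For each mole of AgI that dissolves per liter, [Ag⁺] = s and [I⁻] = s; let s denote this solubility.
Ksp = [Ag⁺][I⁻] = s · s = s^2
Ksp = (7.84×10⁻⁹)^2 = 6.15×10⁻¹⁷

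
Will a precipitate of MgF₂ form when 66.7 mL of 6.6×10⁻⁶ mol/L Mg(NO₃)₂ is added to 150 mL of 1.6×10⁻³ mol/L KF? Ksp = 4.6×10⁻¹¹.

Total volume after mixing = 66.7 + 150 = 216.7 mL.
[Mg²⁺] = (6.6×10⁻⁶)(66.7)/216.7 = 2.0×10⁻⁶ mol/L
[F⁻] = (1.6×10⁻³)(150)/216.7 = 1.1×10⁻³ mol/L
Q = [Mg²⁺][F⁻]^2 = 2.5×10⁻¹²
Since Q (2.5×10⁻¹²) is less than Ksp (4.6×10⁻¹¹), no MgF₂ precipitates.

No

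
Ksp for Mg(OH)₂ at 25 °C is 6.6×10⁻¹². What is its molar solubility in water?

Mg(OH)₂(s) ⇌ Mg²⁺(aq) + 2 OH⁻(aq)
Call the molar solubility s, so that [Mg²⁺] = s and [OH⁻] = 2s.
Ksp = [Mg²⁺][OH⁻]^2 = s · (2s)^2 = 4s^3
4s^3 = 6.6×10⁻¹²  ⇒  s^3 = 1.7×10⁻¹²
Taking the 3rd root, s = 1.2×10⁻⁴ mol L⁻¹.

1.2×10⁻⁴ M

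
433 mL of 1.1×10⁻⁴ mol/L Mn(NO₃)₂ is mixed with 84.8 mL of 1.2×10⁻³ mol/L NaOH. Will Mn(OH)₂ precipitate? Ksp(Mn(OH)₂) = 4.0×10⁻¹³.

Yes

Total volume after mixing = 433 + 84.8 = 517.8 mL.
[Mn²⁺] = (1.1×10⁻⁴)(433)/517.8 = 9.2×10⁻⁵ mol/L
[OH⁻] = (1.2×10⁻³)(84.8)/517.8 = 2.0×10⁻⁴ mol/L
Q = [Mn²⁺][OH⁻]^2 = 3.6×10⁻¹²
Q = 3.6×10⁻¹² > Ksp = 4.0×10⁻¹³, so the solution is supersaturated and Mn(OH)₂ precipitates.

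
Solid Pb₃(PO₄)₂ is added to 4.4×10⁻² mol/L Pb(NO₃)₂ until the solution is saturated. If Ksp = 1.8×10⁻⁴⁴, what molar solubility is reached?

7.3×10⁻²¹ M

Pb₃(PO₄)₂(s) ⇌ 3 Pb²⁺(aq) + 2 PO₄³⁻(aq)
Let s be the solubility of Pb₃(PO₄)₂ here. The common ion gives [Pb²⁺] ≈ 4.4×10⁻² mol/L, and [PO₄³⁻] = 2s.
Ksp = [Pb²⁺]^3[PO₄³⁻]^2 = (4.4×10⁻²)^3(2s)^2
(2s)^2 = 1.8×10⁻⁴⁴ / (4.4×10⁻²)^3 = 2.1×10⁻⁴⁰
s = 7.3×10⁻²¹ mol/L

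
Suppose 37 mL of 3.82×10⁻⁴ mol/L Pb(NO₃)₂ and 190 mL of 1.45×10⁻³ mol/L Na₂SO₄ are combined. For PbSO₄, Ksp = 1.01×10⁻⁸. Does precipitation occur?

Yes

After mixing, V = 37 mL + 190 mL = 227 mL.
[Pb²⁺] = (3.82×10⁻⁴)(37)/227 = 6.23×10⁻⁵ mol/L
[SO₄²⁻] = (1.45×10⁻³)(190)/227 = 1.21×10⁻³ mol/L
Q = [Pb²⁺][SO₄²⁻] = 7.56×10⁻⁸
Q = 7.56×10⁻⁸ > Ksp = 1.01×10⁻⁸, so the solution is supersaturated and PbSO₄ precipitates.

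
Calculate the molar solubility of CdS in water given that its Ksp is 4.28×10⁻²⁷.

6.54×10⁻¹⁴ M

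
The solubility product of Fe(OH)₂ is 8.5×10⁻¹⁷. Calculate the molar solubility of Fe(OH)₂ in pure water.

Fe(OH)₂(s) ⇌ Fe²⁺(aq) + 2 OH⁻(aq)
With molar solubility s: [Fe²⁺] = s, [OH⁻] = 2s.
Ksp = [Fe²⁺][OH⁻]^2 = s · (2s)^2 = 4s^3
4s^3 = 8.5×10⁻¹⁷  ⇒  s^3 = 2.1×10⁻¹⁷
Taking the 3rd root, s = 2.8×10⁻⁶ mol L⁻¹.

2.8×10⁻⁶ M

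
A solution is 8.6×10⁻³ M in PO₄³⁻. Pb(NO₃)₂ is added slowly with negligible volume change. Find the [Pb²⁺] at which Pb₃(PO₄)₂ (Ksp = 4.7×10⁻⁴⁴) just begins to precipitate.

A salt starts to precipitate once the ion product Q reaches its Ksp.
Pb₃(PO₄)₂(s) ⇌ 3 Pb²⁺(aq) + 2 PO₄³⁻(aq)
Ksp = [Pb²⁺]^3[PO₄³⁻]^2 = [Pb²⁺]^3(8.6×10⁻³)^2
[Pb²⁺]^3 = 4.7×10⁻⁴⁴ / (8.6×10⁻³)^2 = 6.4×10⁻⁴⁰
[Pb²⁺] = 8.6×10⁻¹⁴ M

8.6×10⁻¹⁴ M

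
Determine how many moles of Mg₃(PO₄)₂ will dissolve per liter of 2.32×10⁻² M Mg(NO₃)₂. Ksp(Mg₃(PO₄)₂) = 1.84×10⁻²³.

6.07×10⁻¹⁰ M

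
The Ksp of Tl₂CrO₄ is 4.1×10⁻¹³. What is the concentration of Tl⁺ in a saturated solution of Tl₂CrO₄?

9.4×10⁻⁵ M

Tl₂CrO₄(s) ⇌ 2 Tl⁺(aq) + CrO₄²⁻(aq)
With molar solubility s: [Tl⁺] = 2s, [CrO₄²⁻] = s.
Ksp = [Tl⁺]^2[CrO₄²⁻] = (2s)^2 · s = 4s^3 = 4.1×10⁻¹³
s = 4.7×10⁻⁵ mol L⁻¹
[Tl⁺] = 2s = 9.4×10⁻⁵ mol L⁻¹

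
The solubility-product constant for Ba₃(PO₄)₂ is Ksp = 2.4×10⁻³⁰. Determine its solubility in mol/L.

Ba₃(PO₄)₂(s) ⇌ 3 Ba²⁺(aq) + 2 PO₄³⁻(aq)
Let s be the molar solubility. Then [Ba²⁺] = 3s and [PO₄³⁻] = 2s.
Ksp = [Ba²⁺]^3[PO₄³⁻]^2 = (3s)^3 · (2s)^2 = 108s^5
108s^5 = 2.4×10⁻³⁰  ⇒  s^5 = 2.2×10⁻³²
s = (2.2×10⁻³²)^(1/5) = 4.7×10⁻⁷ mol/L

4.7×10⁻⁷ M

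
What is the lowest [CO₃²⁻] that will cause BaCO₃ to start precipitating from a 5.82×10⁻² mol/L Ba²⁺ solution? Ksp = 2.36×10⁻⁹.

4.05×10⁻⁸ M

The threshold for precipitation is Q = Ksp.
BaCO₃(s) ⇌ Ba²⁺(aq) + CO₃²⁻(aq)
Ksp = [Ba²⁺][CO₃²⁻] = [CO₃²⁻](5.82×10⁻²)
[CO₃²⁻] = 2.36×10⁻⁹ / (5.82×10⁻²) = 4.05×10⁻⁸
[CO₃²⁻] = 4.05×10⁻⁸ mol/L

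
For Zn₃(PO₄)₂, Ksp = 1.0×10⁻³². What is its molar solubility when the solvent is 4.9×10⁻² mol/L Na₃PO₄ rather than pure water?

5.4×10⁻¹¹ M

Zn₃(PO₄)₂(s) ⇌ 3 Zn²⁺(aq) + 2 PO₄³⁻(aq)
Let s be the solubility of Zn₃(PO₄)₂ here. The common ion gives [PO₄³⁻] ≈ 4.9×10⁻² mol/L, and [Zn²⁺] = 3s.
Ksp = [Zn²⁺]^3[PO₄³⁻]^2 = (3s)^3(4.9×10⁻²)^2
(3s)^3 = 1.0×10⁻³² / (4.9×10⁻²)^2 = 4.2×10⁻³⁰
s = 5.4×10⁻¹¹ mol/L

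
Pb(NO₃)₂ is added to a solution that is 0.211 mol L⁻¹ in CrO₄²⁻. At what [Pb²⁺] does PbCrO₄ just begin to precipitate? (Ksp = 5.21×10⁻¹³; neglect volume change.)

A salt starts to precipitate once the ion product Q reaches its Ksp.
PbCrO₄(s) ⇌ Pb²⁺(aq) + CrO₄²⁻(aq)
Ksp = [Pb²⁺][CrO₄²⁻] = [Pb²⁺](0.211)
[Pb²⁺] = 5.21×10⁻¹³ / (0.211) = 2.47×10⁻¹²
[Pb²⁺] = 2.47×10⁻¹² mol L⁻¹

2.47×10⁻¹² M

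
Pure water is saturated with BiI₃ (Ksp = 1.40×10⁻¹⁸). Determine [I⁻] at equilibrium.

4.53×10⁻⁵ M

BiI₃(s) ⇌ Bi³⁺(aq) + 3 I⁻(aq)
For each mole of BiI₃ that dissolves per liter, [Bi³⁺] = s and [I⁻] = 3s; let s denote this solubility.
Ksp = [Bi³⁺][I⁻]^3 = s · (3s)^3 = 27s^4 = 1.40×10⁻¹⁸
s = 1.51×10⁻⁵ M
[I⁻] = 3s = 4.53×10⁻⁵ M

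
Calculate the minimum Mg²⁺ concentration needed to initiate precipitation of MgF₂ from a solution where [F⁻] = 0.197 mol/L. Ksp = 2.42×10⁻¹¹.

6.24×10⁻¹⁰ M

A salt starts to precipitate once the ion product Q reaches its Ksp.
MgF₂(s) ⇌ Mg²⁺(aq) + 2 F⁻(aq)
Ksp = [Mg²⁺][F⁻]^2 = [Mg²⁺](0.197)^2
[Mg²⁺] = 2.42×10⁻¹¹ / (0.197)^2 = 6.24×10⁻¹⁰
[Mg²⁺] = 6.24×10⁻¹⁰ mol/L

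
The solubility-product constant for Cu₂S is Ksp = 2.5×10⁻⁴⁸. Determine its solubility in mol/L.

8.5×10⁻¹⁷ M

Cu₂S(s) ⇌ 2 Cu⁺(aq) + S²⁻(aq)
If s mol/L of Cu₂S dissolves, [Cu⁺] = 2s and [S²⁻] = s.
Ksp = [Cu⁺]^2[S²⁻] = (2s)^2 · s = 4s^3
4s^3 = 2.5×10⁻⁴⁸  ⇒  s^3 = 6.3×10⁻⁴⁹
s = (6.3×10⁻⁴⁹)^(1/3) = 8.5×10⁻¹⁷ mol L⁻¹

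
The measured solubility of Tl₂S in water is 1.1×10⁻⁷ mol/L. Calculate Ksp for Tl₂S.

Tl₂S(s) ⇌ 2 Tl⁺(aq) + S²⁻(aq)
Let s be the molar solubility. Then [Tl⁺] = 2s and [S²⁻] = s.
Ksp = [Tl⁺]^2[S²⁻] = (2s)^2 · s = 4s^3
Ksp = 4 × (1.1×10⁻⁷)^3 = 5.3×10⁻²¹

Ksp = 5.3×10⁻²¹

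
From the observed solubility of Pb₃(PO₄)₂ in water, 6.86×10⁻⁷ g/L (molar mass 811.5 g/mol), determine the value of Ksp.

Convert to molarity: s = 6.86×10⁻⁷ / 811.5 = 8.4535×10⁻¹⁰ mol/L
Pb₃(PO₄)₂(s) ⇌ 3 Pb²⁺(aq) + 2 PO₄³⁻(aq)
If s mol/L of Pb₃(PO₄)₂ dissolves, [Pb²⁺] = 3s and [PO₄³⁻] = 2s.
Ksp = [Pb²⁺]^3[PO₄³⁻]^2 = (3s)^3 · (2s)^2 = 108s^5
Ksp = 108 × (8.4535×10⁻¹⁰)^5 = 4.66×10⁻⁴⁴

Ksp = 4.66×10⁻⁴⁴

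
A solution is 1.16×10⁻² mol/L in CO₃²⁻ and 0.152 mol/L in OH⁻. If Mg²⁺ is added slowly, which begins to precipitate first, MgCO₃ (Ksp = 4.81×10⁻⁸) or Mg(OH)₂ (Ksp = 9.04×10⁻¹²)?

Mg(OH)₂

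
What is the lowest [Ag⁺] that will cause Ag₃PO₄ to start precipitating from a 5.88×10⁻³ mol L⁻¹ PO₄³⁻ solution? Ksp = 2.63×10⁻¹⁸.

The threshold for precipitation is Q = Ksp.
Ag₃PO₄(s) ⇌ 3 Ag⁺(aq) + PO₄³⁻(aq)
Ksp = [Ag⁺]^3[PO₄³⁻] = [Ag⁺]^3(5.88×10⁻³)
[Ag⁺]^3 = 2.63×10⁻¹⁸ / (5.88×10⁻³) = 4.47×10⁻¹⁶
[Ag⁺] = 7.65×10⁻⁶ mol L⁻¹

7.65×10⁻⁶ M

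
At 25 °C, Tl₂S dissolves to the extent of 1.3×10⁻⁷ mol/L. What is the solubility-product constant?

Tl₂S(s) ⇌ 2 Tl⁺(aq) + S²⁻(aq)
Let s be the molar solubility. Then [Tl⁺] = 2s and [S²⁻] = s.
Ksp = [Tl⁺]^2[S²⁻] = (2s)^2 · s = 4s^3
Ksp = 4 × (1.3×10⁻⁷)^3 = 8.8×10⁻²¹

Ksp = 8.8×10⁻²¹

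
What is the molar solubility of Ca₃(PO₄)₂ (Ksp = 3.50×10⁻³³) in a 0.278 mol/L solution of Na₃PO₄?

1.19×10⁻¹¹ M

Ca₃(PO₄)₂(s) ⇌ 3 Ca²⁺(aq) + 2 PO₄³⁻(aq)
The solution already contains PO₄³⁻ at 0.278 mol/L. Let s be the molar solubility of Ca₃(PO₄)₂.
[PO₄³⁻] ≈ 0.278 mol/L (common ion dominates); [Ca²⁺] = 3s.
Ksp = [Ca²⁺]^3[PO₄³⁻]^2 = (3s)^3(0.278)^2
(3s)^3 = 3.50×10⁻³³ / (0.278)^2 = 4.53×10⁻³²
s = 1.19×10⁻¹¹ mol/L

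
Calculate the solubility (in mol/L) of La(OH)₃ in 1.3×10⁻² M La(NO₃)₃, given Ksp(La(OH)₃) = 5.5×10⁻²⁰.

5.4×10⁻⁷ M

La(OH)₃(s) ⇌ La³⁺(aq) + 3 OH⁻(aq)
The solution already contains La³⁺ at 1.3×10⁻² M. Let s be the molar solubility of La(OH)₃.
[La³⁺] ≈ 1.3×10⁻² M (common ion dominates); [OH⁻] = 3s.
Ksp = [La³⁺][OH⁻]^3 = (1.3×10⁻²)(3s)^3
(3s)^3 = 5.5×10⁻²⁰ / (1.3×10⁻²) = 4.2×10⁻¹⁸
s = 5.4×10⁻⁷ M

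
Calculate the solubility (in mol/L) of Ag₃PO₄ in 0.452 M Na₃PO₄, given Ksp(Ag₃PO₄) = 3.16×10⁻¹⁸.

6.37×10⁻⁷ M

Ag₃PO₄(s) ⇌ 3 Ag⁺(aq) + PO₄³⁻(aq)
With PO₄³⁻ already at 0.452 M and s small, take [PO₄³⁻] ≈ 0.452 M and [Ag⁺] = 3s.
Ksp = [Ag⁺]^3[PO₄³⁻] = (3s)^3(0.452)
(3s)^3 = 3.16×10⁻¹⁸ / (0.452) = 6.99×10⁻¹⁸
s = 6.37×10⁻⁷ M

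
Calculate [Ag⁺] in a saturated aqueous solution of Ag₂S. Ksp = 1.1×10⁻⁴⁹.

6.0×10⁻¹⁷ M

Ag₂S(s) ⇌ 2 Ag⁺(aq) + S²⁻(aq)
For each mole of Ag₂S that dissolves per liter, [Ag⁺] = 2s and [S²⁻] = s; let s denote this solubility.
Ksp = [Ag⁺]^2[S²⁻] = (2s)^2 · s = 4s^3 = 1.1×10⁻⁴⁹
s = 3.0×10⁻¹⁷ M
[Ag⁺] = 2s = 6.0×10⁻¹⁷ M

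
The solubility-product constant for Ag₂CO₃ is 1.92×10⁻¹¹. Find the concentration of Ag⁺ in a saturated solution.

3.37×10⁻⁴ M

Ag₂CO₃(s) ⇌ 2 Ag⁺(aq) + CO₃²⁻(aq)
Call the molar solubility s, so that [Ag⁺] = 2s and [CO₃²⁻] = s.
Ksp = [Ag⁺]^2[CO₃²⁻] = (2s)^2 · s = 4s^3 = 1.92×10⁻¹¹
s = 1.69×10⁻⁴ M
[Ag⁺] = 2s = 3.37×10⁻⁴ M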